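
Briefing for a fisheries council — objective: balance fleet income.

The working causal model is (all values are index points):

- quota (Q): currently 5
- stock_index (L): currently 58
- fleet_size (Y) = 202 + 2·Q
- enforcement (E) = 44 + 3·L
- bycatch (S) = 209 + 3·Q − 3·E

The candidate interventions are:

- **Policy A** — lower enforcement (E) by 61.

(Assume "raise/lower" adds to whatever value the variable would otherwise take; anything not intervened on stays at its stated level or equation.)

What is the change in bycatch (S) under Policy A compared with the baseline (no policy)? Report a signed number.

183

Baseline:
  Q = 5
  L = 58
  E = 44 + 3·58 = 218
  S = 209 + 3·5 − 3·218 = -430
Policy A (E − 61):
  Q = 5
  L = 58
  E = 44 + 3·58 (−61 from intervention) = 157
  S = 209 + 3·5 − 3·157 = -247
Change in S: -247 − (-430) = 183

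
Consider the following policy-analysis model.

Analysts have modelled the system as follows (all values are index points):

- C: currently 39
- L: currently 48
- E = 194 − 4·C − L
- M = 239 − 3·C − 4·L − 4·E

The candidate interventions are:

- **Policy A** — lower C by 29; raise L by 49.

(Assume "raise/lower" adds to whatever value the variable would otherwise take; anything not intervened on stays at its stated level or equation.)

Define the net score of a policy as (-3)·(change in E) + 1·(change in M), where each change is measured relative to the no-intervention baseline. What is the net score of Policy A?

-578

Baseline:
  C = 39
  L = 48
  E = 194 − 4·39 − 48 = -10
  M = 239 − 3·39 − 4·48 − 4·(-10) = -30
Policy A (C − 29, L + 49):
  C = 39 − 29 = 10
  L = 48 + 49 = 97
  E = 194 − 4·10 − 97 = 57
  M = 239 − 3·10 − 4·97 − 4·57 = -407
ΔE = 57 − (-10) = 67; ΔM = -407 − (-30) = -377
Score = (-3)·67 + 1·(-377) = -578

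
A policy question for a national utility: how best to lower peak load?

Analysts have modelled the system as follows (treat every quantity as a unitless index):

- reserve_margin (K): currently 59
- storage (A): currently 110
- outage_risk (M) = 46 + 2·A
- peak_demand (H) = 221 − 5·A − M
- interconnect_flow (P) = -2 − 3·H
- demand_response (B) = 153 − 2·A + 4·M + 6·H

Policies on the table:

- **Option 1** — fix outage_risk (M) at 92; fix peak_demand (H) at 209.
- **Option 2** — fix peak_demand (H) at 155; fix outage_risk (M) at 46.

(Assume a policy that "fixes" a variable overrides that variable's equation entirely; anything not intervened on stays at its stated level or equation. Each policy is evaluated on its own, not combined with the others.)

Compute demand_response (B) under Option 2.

Option 2 (H := 155, M := 46):
  A = 110
  M = 46
  H = 155
  B = 153 − 2·110 + 4·46 + 6·155 = 1047

1047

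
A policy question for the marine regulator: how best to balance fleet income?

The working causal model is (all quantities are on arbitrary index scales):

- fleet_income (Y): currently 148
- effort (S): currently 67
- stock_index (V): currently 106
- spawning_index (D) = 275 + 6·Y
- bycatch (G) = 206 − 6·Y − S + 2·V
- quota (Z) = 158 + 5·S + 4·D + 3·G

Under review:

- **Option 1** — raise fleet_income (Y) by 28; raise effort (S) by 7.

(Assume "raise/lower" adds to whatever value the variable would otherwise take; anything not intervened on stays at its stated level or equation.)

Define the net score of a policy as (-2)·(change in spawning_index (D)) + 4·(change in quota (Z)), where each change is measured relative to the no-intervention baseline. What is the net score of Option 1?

Baseline:
  Y = 148
  S = 67
  V = 106
  D = 275 + 6·148 = 1163
  G = 206 − 6·148 − 67 + 2·106 = -537
  Z = 158 + 5·67 + 4·1163 + 3·(-537) = 3534
Option 1 (Y + 28, S + 7):
  Y = 148 + 28 = 176
  S = 67 + 7 = 74
  V = 106
  D = 275 + 6·176 = 1331
  G = 206 − 6·176 − 74 + 2·106 = -712
  Z = 158 + 5·74 + 4·1331 + 3·(-712) = 3716
ΔD = 1331 − 1163 = 168; ΔZ = 3716 − 3534 = 182
Score = (-2)·168 + 4·182 = 392

392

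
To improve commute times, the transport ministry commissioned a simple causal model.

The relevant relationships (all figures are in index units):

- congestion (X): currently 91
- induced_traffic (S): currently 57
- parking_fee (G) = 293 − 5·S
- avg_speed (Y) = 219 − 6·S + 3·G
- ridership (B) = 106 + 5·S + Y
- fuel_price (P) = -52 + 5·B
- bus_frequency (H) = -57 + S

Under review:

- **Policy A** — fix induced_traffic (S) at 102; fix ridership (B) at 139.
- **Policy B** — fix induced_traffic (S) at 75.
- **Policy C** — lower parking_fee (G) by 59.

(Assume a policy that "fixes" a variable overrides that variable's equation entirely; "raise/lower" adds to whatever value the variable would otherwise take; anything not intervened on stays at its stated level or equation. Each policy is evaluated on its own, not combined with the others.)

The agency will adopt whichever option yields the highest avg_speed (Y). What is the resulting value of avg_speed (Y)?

-276

Policy A (S := 102, B := 139):
  S = 102
  G = 293 − 5·102 = -217
  Y = 219 − 6·102 + 3·(-217) = -1044
Policy B (S := 75):
  S = 75
  G = 293 − 5·75 = -82
  Y = 219 − 6·75 + 3·(-82) = -477
Policy C (G − 59):
  S = 57
  G = 293 − 5·57 (−59 from intervention) = -51
  Y = 219 − 6·57 + 3·(-51) = -276
Comparing — Policy A: Y=-1044, Policy B: Y=-477, Policy C: Y=-276. Highest is -276 (Policy C).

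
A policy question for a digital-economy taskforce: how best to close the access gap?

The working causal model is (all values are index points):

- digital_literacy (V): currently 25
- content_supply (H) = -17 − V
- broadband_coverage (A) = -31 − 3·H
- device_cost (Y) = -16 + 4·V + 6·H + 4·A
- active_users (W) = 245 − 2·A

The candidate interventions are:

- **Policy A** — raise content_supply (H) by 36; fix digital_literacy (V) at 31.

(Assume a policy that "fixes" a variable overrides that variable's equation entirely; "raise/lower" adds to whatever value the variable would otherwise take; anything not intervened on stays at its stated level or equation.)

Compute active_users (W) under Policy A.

Policy A (H + 36, V := 31):
  V = 31
  H = -17 − 31 (+36 from intervention) = -12
  A = -31 − 3·(-12) = 5
  W = 245 − 2·5 = 235

235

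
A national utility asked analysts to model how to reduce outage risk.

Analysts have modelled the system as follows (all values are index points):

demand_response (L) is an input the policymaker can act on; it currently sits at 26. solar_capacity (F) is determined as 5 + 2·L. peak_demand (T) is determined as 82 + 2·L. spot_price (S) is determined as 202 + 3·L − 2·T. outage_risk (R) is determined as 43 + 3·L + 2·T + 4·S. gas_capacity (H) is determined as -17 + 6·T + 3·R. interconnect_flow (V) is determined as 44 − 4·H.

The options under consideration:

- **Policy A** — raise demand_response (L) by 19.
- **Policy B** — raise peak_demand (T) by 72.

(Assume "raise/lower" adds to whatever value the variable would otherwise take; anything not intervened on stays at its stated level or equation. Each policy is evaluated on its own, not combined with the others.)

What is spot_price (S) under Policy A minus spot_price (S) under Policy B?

Policy A (L + 19):
  L = 26 + 19 = 45
  T = 82 + 2·45 = 172
  S = 202 + 3·45 − 2·172 = -7
Policy B (T + 72):
  L = 26
  T = 82 + 2·26 (+72 from intervention) = 206
  S = 202 + 3·26 − 2·206 = -132
S: -7 − (-132) = 125

125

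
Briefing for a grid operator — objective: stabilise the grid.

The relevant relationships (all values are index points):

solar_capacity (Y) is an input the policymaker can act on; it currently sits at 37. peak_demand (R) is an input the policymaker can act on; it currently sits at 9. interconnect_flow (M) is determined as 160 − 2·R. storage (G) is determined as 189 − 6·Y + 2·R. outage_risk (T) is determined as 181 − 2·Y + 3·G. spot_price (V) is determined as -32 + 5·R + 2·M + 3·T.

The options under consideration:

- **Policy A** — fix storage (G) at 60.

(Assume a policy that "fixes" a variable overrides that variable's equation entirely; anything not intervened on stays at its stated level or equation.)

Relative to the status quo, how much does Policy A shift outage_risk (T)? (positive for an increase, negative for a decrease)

225

Baseline:
  Y = 37
  R = 9
  G = 189 − 6·37 + 2·9 = -15
  T = 181 − 2·37 + 3·(-15) = 62
Policy A (G := 60):
  Y = 37
  R = 9
  G = 60
  T = 181 − 2·37 + 3·60 = 287
Change in T: 287 − 62 = 225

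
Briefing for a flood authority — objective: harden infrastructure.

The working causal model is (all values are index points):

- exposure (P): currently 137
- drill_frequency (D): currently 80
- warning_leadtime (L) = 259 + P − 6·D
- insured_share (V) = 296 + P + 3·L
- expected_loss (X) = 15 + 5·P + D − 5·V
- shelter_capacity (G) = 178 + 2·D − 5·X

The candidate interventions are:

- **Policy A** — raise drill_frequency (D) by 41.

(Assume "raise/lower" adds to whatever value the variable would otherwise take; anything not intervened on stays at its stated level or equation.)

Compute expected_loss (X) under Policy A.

3606

Policy A (D + 41):
  P = 137
  D = 80 + 41 = 121
  L = 259 + 137 − 6·121 = -330
  V = 296 + 137 + 3·(-330) = -557
  X = 15 + 5·137 + 121 − 5·(-557) = 3606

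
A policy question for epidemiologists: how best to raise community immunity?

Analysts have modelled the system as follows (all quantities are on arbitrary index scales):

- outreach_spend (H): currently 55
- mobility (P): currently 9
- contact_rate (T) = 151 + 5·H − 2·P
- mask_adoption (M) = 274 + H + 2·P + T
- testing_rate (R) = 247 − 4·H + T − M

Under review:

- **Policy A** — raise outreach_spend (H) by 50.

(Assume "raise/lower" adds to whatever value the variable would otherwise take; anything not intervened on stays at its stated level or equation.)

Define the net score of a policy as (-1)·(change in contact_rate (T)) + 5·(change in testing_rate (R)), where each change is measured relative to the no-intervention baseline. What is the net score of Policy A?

Baseline:
  H = 55
  P = 9
  T = 151 + 5·55 − 2·9 = 408
  M = 274 + 55 + 2·9 + 408 = 755
  R = 247 − 4·55 + 408 − 755 = -320
Policy A (H + 50):
  H = 55 + 50 = 105
  P = 9
  T = 151 + 5·105 − 2·9 = 658
  M = 274 + 105 + 2·9 + 658 = 1055
  R = 247 − 4·105 + 658 − 1055 = -570
ΔT = 658 − 408 = 250; ΔR = -570 − (-320) = -250
Score = (-1)·250 + 5·(-250) = -1500

-1500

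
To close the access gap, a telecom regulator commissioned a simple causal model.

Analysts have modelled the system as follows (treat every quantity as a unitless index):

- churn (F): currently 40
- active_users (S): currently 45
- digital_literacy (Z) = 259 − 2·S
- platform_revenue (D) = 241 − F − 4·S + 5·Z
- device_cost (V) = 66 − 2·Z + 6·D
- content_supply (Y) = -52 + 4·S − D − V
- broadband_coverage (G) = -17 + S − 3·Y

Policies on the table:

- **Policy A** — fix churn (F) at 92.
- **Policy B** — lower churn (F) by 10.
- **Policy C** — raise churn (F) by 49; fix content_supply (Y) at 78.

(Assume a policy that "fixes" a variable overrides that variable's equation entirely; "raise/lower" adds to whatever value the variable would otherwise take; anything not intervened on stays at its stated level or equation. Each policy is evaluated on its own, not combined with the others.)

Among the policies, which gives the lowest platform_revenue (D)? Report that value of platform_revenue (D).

814

Policy A (F := 92):
  F = 92
  S = 45
  Z = 259 − 2·45 = 169
  D = 241 − 92 − 4·45 + 5·169 = 814
Policy B (F − 10):
  F = 40 − 10 = 30
  S = 45
  Z = 259 − 2·45 = 169
  D = 241 − 30 − 4·45 + 5·169 = 876
Policy C (F + 49, Y := 78):
  F = 40 + 49 = 89
  S = 45
  Z = 259 − 2·45 = 169
  D = 241 − 89 − 4·45 + 5·169 = 817
Comparing — Policy A: D=814, Policy B: D=876, Policy C: D=817. Lowest is 814 (Policy A).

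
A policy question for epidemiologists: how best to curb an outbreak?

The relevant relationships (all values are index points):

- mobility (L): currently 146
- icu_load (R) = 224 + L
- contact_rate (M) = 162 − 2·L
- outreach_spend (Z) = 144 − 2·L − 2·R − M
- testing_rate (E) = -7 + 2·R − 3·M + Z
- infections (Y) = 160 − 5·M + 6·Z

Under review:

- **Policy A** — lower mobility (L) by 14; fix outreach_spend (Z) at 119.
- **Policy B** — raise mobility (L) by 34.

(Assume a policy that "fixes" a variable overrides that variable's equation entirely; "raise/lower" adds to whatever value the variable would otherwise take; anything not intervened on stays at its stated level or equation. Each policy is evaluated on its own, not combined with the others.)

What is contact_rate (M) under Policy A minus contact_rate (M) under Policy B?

96

Policy A (L − 14, Z := 119):
  L = 146 − 14 = 132
  M = 162 − 2·132 = -102
Policy B (L + 34):
  L = 146 + 34 = 180
  M = 162 − 2·180 = -198
M: -102 − (-198) = 96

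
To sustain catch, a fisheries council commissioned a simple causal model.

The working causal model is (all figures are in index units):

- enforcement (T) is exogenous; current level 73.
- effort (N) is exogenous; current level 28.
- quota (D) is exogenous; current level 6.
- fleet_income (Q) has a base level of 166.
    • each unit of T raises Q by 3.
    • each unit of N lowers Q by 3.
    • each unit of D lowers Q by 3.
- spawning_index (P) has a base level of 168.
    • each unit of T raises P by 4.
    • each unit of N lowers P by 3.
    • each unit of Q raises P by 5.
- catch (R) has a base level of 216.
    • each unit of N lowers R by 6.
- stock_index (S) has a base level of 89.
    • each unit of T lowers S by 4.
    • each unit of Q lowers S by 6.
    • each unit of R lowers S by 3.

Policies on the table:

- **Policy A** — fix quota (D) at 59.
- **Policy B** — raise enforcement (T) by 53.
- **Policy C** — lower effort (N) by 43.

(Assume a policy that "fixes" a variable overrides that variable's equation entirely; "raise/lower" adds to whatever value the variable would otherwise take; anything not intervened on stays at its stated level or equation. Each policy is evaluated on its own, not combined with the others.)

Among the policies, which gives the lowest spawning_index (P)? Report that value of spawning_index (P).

Policy A (D := 59):
  T = 73
  N = 28
  D = 59
  Q = 166 + 3·73 − 3·28 − 3·59 = 124
  P = 168 + 4·73 − 3·28 + 5·124 = 996
Policy B (T + 53):
  T = 73 + 53 = 126
  N = 28
  D = 6
  Q = 166 + 3·126 − 3·28 − 3·6 = 442
  P = 168 + 4·126 − 3·28 + 5·442 = 2798
Policy C (N − 43):
  T = 73
  N = 28 − 43 = -15
  D = 6
  Q = 166 + 3·73 − 3·(-15) − 3·6 = 412
  P = 168 + 4·73 − 3·(-15) + 5·412 = 2565
Comparing — Policy A: P=996, Policy B: P=2798, Policy C: P=2565. Lowest is 996 (Policy A).

996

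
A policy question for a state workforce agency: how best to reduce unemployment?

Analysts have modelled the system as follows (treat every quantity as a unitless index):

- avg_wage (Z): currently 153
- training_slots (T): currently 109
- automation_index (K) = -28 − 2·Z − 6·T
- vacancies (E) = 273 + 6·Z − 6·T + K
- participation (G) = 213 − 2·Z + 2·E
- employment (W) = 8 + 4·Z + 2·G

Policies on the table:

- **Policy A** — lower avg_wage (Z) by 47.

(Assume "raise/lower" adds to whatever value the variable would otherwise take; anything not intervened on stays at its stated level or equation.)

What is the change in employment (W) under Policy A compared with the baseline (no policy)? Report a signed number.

-752

Baseline:
  Z = 153
  T = 109
  K = -28 − 2·153 − 6·109 = -988
  E = 273 + 6·153 − 6·109 + (-988) = -451
  G = 213 − 2·153 + 2·(-451) = -995
  W = 8 + 4·153 + 2·(-995) = -1370
Policy A (Z − 47):
  Z = 153 − 47 = 106
  T = 109
  K = -28 − 2·106 − 6·109 = -894
  E = 273 + 6·106 − 6·109 + (-894) = -639
  G = 213 − 2·106 + 2·(-639) = -1277
  W = 8 + 4·106 + 2·(-1277) = -2122
Change in W: -2122 − (-1370) = -752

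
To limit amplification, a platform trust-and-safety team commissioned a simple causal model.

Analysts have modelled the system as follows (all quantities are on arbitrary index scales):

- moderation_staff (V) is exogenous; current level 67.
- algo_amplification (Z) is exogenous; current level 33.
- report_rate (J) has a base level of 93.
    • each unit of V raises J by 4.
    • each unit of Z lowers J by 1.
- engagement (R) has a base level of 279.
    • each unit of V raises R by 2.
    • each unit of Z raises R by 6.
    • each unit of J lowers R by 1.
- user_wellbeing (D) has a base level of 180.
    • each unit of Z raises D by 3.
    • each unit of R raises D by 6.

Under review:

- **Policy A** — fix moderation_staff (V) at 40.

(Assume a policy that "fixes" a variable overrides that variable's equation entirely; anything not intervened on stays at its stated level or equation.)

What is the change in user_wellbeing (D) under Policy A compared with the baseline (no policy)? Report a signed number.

324

Baseline:
  V = 67
  Z = 33
  J = 93 + 4·67 − 33 = 328
  R = 279 + 2·67 + 6·33 − 328 = 283
  D = 180 + 3·33 + 6·283 = 1977
Policy A (V := 40):
  V = 40
  Z = 33
  J = 93 + 4·40 − 33 = 220
  R = 279 + 2·40 + 6·33 − 220 = 337
  D = 180 + 3·33 + 6·337 = 2301
Change in D: 2301 − 1977 = 324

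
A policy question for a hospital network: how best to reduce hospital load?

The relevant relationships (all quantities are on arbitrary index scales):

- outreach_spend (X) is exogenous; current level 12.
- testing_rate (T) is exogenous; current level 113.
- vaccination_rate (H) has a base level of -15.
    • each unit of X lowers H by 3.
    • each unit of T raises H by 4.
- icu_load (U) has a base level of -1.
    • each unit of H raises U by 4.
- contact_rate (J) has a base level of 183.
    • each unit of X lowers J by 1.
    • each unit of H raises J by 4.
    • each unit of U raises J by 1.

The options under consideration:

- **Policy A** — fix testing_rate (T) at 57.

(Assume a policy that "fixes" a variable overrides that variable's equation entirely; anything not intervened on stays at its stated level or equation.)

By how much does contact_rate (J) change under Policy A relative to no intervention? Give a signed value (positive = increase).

Baseline:
  X = 12
  T = 113
  H = -15 − 3·12 + 4·113 = 401
  U = -1 + 4·401 = 1603
  J = 183 − 12 + 4·401 + 1603 = 3378
Policy A (T := 57):
  X = 12
  T = 57
  H = -15 − 3·12 + 4·57 = 177
  U = -1 + 4·177 = 707
  J = 183 − 12 + 4·177 + 707 = 1586
Change in J: 1586 − 3378 = -1792

-1792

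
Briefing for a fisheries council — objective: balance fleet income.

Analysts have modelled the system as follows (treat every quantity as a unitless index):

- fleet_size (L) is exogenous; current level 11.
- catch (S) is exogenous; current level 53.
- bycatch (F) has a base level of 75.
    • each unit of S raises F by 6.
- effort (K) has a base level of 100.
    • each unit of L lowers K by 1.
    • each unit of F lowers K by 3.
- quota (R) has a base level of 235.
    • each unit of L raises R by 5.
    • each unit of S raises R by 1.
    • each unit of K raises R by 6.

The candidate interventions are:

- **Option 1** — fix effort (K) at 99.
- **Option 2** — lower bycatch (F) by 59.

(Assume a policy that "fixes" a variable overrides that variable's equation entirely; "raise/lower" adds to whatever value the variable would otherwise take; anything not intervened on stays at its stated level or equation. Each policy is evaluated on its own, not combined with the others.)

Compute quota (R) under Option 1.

937

Option 1 (K := 99):
  L = 11
  S = 53
  F = 75 + 6·53 = 393
  K = 99
  R = 235 + 5·11 + 53 + 6·99 = 937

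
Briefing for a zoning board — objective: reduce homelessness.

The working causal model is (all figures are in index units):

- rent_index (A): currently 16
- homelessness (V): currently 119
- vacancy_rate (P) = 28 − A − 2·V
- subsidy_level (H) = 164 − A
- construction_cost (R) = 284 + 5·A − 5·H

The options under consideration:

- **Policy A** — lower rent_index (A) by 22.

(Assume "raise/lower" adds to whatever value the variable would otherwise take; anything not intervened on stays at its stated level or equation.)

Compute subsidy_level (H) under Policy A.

Policy A (A − 22):
  A = 16 − 22 = -6
  H = 164 − (-6) = 170

170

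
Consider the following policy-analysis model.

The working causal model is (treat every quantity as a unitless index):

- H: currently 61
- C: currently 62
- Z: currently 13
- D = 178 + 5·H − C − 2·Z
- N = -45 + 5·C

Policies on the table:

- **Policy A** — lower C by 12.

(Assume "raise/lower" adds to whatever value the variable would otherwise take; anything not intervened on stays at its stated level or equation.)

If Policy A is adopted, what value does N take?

205

Policy A (C − 12):
  C = 62 − 12 = 50
  N = -45 + 5·50 = 205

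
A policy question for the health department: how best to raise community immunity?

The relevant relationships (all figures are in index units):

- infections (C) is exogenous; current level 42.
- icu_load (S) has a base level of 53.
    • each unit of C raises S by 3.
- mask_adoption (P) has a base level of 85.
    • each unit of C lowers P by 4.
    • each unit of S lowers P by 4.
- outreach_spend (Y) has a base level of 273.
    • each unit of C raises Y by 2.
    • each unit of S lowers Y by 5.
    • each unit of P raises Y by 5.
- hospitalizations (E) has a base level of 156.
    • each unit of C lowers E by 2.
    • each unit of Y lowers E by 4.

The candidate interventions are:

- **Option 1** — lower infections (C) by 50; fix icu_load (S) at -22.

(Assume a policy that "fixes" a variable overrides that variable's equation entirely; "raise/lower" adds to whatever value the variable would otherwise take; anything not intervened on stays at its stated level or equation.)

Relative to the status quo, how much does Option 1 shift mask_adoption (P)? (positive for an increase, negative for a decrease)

1004

Baseline:
  C = 42
  S = 53 + 3·42 = 179
  P = 85 − 4·42 − 4·179 = -799
Option 1 (C − 50, S := -22):
  C = 42 − 50 = -8
  S = -22
  P = 85 − 4·(-8) − 4·(-22) = 205
Change in P: 205 − (-799) = 1004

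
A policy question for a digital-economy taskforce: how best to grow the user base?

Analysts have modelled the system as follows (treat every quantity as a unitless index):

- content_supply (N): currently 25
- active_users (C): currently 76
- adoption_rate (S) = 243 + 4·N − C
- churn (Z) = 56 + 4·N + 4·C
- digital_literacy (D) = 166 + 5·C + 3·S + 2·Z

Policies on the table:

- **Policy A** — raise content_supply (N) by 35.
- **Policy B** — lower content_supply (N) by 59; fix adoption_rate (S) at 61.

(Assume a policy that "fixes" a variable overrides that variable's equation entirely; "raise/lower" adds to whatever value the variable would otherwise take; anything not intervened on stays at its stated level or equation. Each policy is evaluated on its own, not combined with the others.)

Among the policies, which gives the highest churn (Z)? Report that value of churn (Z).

600

Policy A (N + 35):
  N = 25 + 35 = 60
  C = 76
  Z = 56 + 4·60 + 4·76 = 600
Policy B (N − 59, S := 61):
  N = 25 − 59 = -34
  C = 76
  Z = 56 + 4·(-34) + 4·76 = 224
Comparing — Policy A: Z=600, Policy B: Z=224. Highest is 600 (Policy A).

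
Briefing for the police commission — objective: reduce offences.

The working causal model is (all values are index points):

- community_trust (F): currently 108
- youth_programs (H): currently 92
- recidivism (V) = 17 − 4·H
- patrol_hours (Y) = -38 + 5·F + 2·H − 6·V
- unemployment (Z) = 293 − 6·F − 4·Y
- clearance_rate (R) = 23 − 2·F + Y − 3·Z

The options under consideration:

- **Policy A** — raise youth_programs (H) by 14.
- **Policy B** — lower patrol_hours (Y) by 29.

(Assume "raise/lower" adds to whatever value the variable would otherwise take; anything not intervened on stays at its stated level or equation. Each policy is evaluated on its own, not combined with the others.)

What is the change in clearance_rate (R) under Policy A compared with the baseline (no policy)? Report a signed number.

Baseline:
  F = 108
  H = 92
  V = 17 − 4·92 = -351
  Y = -38 + 5·108 + 2·92 − 6·(-351) = 2792
  Z = 293 − 6·108 − 4·2792 = -11523
  R = 23 − 2·108 + 2792 − 3·(-11523) = 37168
Policy A (H + 14):
  F = 108
  H = 92 + 14 = 106
  V = 17 − 4·106 = -407
  Y = -38 + 5·108 + 2·106 − 6·(-407) = 3156
  Z = 293 − 6·108 − 4·3156 = -12979
  R = 23 − 2·108 + 3156 − 3·(-12979) = 41900
Change in R: 41900 − 37168 = 4732

4732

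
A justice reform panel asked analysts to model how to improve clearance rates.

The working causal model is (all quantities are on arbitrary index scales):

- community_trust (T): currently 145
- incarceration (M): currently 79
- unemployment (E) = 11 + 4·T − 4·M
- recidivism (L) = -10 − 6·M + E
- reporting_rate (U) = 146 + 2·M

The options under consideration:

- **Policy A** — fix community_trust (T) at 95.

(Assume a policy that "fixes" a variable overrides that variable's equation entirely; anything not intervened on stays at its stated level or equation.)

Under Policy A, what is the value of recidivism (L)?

-409

Policy A (T := 95):
  T = 95
  M = 79
  E = 11 + 4·95 − 4·79 = 75
  L = -10 − 6·79 + 75 = -409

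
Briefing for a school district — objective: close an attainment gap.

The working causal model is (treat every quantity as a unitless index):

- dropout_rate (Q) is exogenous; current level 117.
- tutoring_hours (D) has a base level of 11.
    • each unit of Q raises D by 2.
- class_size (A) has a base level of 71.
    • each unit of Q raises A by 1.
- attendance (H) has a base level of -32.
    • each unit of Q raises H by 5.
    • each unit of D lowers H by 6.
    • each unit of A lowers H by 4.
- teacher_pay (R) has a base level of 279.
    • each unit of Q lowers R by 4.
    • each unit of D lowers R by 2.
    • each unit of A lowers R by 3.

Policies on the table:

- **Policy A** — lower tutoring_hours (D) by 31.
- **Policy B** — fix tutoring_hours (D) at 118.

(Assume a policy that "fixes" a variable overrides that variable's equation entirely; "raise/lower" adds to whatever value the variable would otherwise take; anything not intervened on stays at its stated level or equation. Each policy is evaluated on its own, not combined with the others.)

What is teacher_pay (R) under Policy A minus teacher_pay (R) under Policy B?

-192

Policy A (D − 31):
  Q = 117
  D = 11 + 2·117 (−31 from intervention) = 214
  A = 71 + 117 = 188
  R = 279 − 4·117 − 2·214 − 3·188 = -1181
Policy B (D := 118):
  Q = 117
  D = 118
  A = 71 + 117 = 188
  R = 279 − 4·117 − 2·118 − 3·188 = -989
R: -1181 − (-989) = -192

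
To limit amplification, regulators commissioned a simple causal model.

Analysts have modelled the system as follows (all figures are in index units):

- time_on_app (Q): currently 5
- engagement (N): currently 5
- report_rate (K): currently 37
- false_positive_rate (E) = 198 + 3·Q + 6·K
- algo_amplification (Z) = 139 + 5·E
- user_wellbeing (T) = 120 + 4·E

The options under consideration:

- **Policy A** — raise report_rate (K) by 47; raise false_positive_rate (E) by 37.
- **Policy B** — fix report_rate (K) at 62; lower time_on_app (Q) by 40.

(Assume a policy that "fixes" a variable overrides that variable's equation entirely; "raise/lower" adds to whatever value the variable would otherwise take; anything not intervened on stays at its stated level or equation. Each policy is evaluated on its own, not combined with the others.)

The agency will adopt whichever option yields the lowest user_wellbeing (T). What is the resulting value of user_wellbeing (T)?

Policy A (K + 47, E + 37):
  Q = 5
  K = 37 + 47 = 84
  E = 198 + 3·5 + 6·84 (+37 from intervention) = 754
  T = 120 + 4·754 = 3136
Policy B (K := 62, Q − 40):
  Q = 5 − 40 = -35
  K = 62
  E = 198 + 3·(-35) + 6·62 = 465
  T = 120 + 4·465 = 1980
Comparing — Policy A: T=3136, Policy B: T=1980. Lowest is 1980 (Policy B).

1980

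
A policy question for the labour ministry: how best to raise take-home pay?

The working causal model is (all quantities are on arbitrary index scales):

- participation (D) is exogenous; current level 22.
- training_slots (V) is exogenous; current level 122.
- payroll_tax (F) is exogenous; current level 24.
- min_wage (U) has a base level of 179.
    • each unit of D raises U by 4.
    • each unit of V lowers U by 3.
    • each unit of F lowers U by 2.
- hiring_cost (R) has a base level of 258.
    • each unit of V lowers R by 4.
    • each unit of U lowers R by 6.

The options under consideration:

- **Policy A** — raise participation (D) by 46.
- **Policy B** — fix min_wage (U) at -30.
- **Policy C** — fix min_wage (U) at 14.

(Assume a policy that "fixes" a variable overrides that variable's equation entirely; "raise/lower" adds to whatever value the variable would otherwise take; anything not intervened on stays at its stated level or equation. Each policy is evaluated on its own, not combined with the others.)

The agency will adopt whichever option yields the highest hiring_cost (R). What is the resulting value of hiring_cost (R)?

-50

Policy A (D + 46):
  D = 22 + 46 = 68
  V = 122
  F = 24
  U = 179 + 4·68 − 3·122 − 2·24 = 37
  R = 258 − 4·122 − 6·37 = -452
Policy B (U := -30):
  D = 22
  V = 122
  F = 24
  U = -30
  R = 258 − 4·122 − 6·(-30) = -50
Policy C (U := 14):
  D = 22
  V = 122
  F = 24
  U = 14
  R = 258 − 4·122 − 6·14 = -314
Comparing — Policy A: R=-452, Policy B: R=-50, Policy C: R=-314. Highest is -50 (Policy B).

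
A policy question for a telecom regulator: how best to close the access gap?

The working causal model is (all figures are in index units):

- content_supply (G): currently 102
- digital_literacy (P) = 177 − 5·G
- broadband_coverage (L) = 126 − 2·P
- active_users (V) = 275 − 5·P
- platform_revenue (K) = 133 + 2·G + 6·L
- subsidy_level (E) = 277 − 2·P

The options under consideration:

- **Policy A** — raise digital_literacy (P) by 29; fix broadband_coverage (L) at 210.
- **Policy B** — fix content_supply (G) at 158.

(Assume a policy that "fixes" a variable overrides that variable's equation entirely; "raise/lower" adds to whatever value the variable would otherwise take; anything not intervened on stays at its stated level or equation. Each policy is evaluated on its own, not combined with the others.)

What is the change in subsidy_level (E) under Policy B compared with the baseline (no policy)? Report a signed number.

Baseline:
  G = 102
  P = 177 − 5·102 = -333
  E = 277 − 2·(-333) = 943
Policy B (G := 158):
  G = 158
  P = 177 − 5·158 = -613
  E = 277 − 2·(-613) = 1503
Change in E: 1503 − 943 = 560

560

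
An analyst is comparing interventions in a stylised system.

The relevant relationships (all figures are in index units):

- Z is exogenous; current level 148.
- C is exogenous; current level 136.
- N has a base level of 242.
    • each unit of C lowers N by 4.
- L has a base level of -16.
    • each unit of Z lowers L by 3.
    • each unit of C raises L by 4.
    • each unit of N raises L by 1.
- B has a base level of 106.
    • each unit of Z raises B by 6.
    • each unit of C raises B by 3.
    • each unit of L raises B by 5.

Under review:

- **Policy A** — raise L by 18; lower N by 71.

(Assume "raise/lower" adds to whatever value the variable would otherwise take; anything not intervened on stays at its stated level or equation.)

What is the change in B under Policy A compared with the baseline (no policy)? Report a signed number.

-265

Baseline:
  Z = 148
  C = 136
  N = 242 − 4·136 = -302
  L = -16 − 3·148 + 4·136 + (-302) = -218
  B = 106 + 6·148 + 3·136 + 5·(-218) = 312
Policy A (L + 18, N − 71):
  Z = 148
  C = 136
  N = 242 − 4·136 (−71 from intervention) = -373
  L = -16 − 3·148 + 4·136 + (-373) (+18 from intervention) = -271
  B = 106 + 6·148 + 3·136 + 5·(-271) = 47
Change in B: 47 − 312 = -265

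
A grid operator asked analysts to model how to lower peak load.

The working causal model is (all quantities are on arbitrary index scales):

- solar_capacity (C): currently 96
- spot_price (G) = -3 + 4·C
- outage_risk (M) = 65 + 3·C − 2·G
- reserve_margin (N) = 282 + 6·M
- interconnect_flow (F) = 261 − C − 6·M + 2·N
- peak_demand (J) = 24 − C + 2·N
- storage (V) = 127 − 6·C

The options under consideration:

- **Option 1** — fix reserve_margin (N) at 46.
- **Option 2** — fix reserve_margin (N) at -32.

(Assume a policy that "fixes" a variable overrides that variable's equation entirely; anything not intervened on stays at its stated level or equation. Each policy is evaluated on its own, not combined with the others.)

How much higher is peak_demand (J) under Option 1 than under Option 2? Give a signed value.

Option 1 (N := 46):
  C = 96
  G = -3 + 4·96 = 381
  M = 65 + 3·96 − 2·381 = -409
  N = 46
  J = 24 − 96 + 2·46 = 20
Option 2 (N := -32):
  C = 96
  G = -3 + 4·96 = 381
  M = 65 + 3·96 − 2·381 = -409
  N = -32
  J = 24 − 96 + 2·(-32) = -136
J: 20 − (-136) = 156

156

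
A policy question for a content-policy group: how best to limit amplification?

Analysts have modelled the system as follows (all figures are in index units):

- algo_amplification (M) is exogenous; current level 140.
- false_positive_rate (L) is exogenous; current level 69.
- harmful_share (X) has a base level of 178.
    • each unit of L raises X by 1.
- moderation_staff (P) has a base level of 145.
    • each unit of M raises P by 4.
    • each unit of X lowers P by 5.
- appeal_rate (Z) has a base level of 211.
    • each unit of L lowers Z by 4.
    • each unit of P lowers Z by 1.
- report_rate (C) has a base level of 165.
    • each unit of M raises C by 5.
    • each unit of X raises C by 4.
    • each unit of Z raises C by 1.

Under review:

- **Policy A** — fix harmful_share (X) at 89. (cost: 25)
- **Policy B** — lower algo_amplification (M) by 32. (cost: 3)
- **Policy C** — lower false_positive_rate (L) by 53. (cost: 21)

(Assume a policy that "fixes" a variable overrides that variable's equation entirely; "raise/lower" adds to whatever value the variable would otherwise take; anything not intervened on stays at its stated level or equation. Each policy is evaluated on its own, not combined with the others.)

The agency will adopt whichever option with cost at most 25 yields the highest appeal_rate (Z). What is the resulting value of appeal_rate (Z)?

593

Policy A (X := 89):
  M = 140
  L = 69
  X = 89
  P = 145 + 4·140 − 5·89 = 260
  Z = 211 − 4·69 − 260 = -325
Policy B (M − 32):
  M = 140 − 32 = 108
  L = 69
  X = 178 + 69 = 247
  P = 145 + 4·108 − 5·247 = -658
  Z = 211 − 4·69 − (-658) = 593
Policy C (L − 53):
  M = 140
  L = 69 − 53 = 16
  X = 178 + 16 = 194
  P = 145 + 4·140 − 5·194 = -265
  Z = 211 − 4·16 − (-265) = 412
Comparing — Policy A: Z=-325, Policy B: Z=593, Policy C: Z=412. Highest is 593 (Policy B).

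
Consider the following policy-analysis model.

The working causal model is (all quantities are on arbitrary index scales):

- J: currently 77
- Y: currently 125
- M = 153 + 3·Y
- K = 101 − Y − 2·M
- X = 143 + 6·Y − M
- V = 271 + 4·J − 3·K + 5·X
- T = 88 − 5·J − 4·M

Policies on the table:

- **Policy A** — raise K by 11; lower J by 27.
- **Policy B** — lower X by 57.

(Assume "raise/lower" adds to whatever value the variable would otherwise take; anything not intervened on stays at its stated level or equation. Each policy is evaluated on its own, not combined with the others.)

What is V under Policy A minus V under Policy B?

Policy A (K + 11, J − 27):
  J = 77 − 27 = 50
  Y = 125
  M = 153 + 3·125 = 528
  K = 101 − 125 − 2·528 (+11 from intervention) = -1069
  X = 143 + 6·125 − 528 = 365
  V = 271 + 4·50 − 3·(-1069) + 5·365 = 5503
Policy B (X − 57):
  J = 77
  Y = 125
  M = 153 + 3·125 = 528
  K = 101 − 125 − 2·528 = -1080
  X = 143 + 6·125 − 528 (−57 from intervention) = 308
  V = 271 + 4·77 − 3·(-1080) + 5·308 = 5359
V: 5503 − 5359 = 144

144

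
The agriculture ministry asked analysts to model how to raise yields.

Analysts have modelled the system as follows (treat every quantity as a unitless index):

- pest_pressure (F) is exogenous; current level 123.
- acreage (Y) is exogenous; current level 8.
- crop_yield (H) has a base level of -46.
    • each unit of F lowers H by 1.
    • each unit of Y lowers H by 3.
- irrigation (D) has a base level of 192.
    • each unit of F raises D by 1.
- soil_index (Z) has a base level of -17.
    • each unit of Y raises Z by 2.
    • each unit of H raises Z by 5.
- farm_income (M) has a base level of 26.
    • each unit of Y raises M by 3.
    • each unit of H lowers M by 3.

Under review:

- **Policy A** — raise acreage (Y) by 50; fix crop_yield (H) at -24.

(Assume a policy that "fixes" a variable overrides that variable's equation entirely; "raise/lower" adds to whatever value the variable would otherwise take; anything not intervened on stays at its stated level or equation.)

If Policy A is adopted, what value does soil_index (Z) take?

Policy A (Y + 50, H := -24):
  F = 123
  Y = 8 + 50 = 58
  H = -24
  Z = -17 + 2·58 + 5·(-24) = -21

-21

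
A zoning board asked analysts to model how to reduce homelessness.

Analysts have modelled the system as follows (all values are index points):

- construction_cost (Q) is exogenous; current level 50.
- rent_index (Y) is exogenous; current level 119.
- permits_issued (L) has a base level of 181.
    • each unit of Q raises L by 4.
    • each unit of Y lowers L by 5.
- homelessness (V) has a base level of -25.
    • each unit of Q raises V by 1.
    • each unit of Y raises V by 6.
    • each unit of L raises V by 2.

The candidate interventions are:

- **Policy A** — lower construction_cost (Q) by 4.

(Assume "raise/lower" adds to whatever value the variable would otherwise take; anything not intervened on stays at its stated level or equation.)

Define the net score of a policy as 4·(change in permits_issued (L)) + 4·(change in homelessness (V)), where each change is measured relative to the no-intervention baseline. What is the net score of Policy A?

Baseline:
  Q = 50
  Y = 119
  L = 181 + 4·50 − 5·119 = -214
  V = -25 + 50 + 6·119 + 2·(-214) = 311
Policy A (Q − 4):
  Q = 50 − 4 = 46
  Y = 119
  L = 181 + 4·46 − 5·119 = -230
  V = -25 + 46 + 6·119 + 2·(-230) = 275
ΔL = -230 − (-214) = -16; ΔV = 275 − 311 = -36
Score = 4·(-16) + 4·(-36) = -208

-208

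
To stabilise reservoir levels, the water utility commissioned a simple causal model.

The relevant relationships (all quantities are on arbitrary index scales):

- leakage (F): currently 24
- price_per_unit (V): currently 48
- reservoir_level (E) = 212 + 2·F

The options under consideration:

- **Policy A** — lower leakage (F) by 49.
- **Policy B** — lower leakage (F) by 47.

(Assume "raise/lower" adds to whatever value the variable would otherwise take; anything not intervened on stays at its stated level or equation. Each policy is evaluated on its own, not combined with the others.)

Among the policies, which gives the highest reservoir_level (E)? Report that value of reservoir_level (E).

Policy A (F − 49):
  F = 24 − 49 = -25
  E = 212 + 2·(-25) = 162
Policy B (F − 47):
  F = 24 − 47 = -23
  E = 212 + 2·(-23) = 166
Comparing — Policy A: E=162, Policy B: E=166. Highest is 166 (Policy B).

166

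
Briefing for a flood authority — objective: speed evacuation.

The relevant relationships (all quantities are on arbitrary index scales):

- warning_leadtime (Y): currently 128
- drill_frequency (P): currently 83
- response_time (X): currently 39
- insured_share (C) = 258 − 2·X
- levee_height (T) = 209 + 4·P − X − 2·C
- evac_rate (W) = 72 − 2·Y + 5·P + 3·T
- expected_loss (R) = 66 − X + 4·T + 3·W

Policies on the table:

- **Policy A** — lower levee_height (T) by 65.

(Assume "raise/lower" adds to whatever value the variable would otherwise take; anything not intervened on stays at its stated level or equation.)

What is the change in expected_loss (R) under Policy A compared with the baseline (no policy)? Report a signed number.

-845

Baseline:
  Y = 128
  P = 83
  X = 39
  C = 258 − 2·39 = 180
  T = 209 + 4·83 − 39 − 2·180 = 142
  W = 72 − 2·128 + 5·83 + 3·142 = 657
  R = 66 − 39 + 4·142 + 3·657 = 2566
Policy A (T − 65):
  Y = 128
  P = 83
  X = 39
  C = 258 − 2·39 = 180
  T = 209 + 4·83 − 39 − 2·180 (−65 from intervention) = 77
  W = 72 − 2·128 + 5·83 + 3·77 = 462
  R = 66 − 39 + 4·77 + 3·462 = 1721
Change in R: 1721 − 2566 = -845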